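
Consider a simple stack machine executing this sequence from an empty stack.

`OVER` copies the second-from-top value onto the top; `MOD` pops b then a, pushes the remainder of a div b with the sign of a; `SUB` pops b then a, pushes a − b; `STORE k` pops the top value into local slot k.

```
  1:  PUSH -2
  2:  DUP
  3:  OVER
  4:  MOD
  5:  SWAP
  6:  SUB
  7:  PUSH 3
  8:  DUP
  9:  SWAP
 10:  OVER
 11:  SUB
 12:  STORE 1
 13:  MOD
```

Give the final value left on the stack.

PUSH -2  [-2]
DUP      [-2, -2]
OVER     [-2, -2, -2]
MOD      [-2, 0]
SWAP     [0, -2]
SUB      [2]
PUSH 3   [2, 3]
DUP      [2, 3, 3]
SWAP     [2, 3, 3]
OVER     [2, 3, 3, 3]
SUB      [2, 3, 0]
STORE 1  [2, 3]
MOD      [2]

2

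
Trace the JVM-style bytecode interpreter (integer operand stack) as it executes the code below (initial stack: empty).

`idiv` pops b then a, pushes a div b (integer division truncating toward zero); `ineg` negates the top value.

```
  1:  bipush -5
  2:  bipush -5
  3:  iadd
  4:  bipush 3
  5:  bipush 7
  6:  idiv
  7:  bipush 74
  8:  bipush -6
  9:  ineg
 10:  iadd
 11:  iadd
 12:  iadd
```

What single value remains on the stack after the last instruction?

bipush -5 → -5
bipush -5 → -5 -5
iadd      → -10
bipush 3  → -10 3
bipush 7  → -10 3 7
idiv      → -10 0
bipush 74 → -10 0 74
bipush -6 → -10 0 74 -6
ineg      → -10 0 74 6
iadd      → -10 0 80
iadd      → -10 80
iadd      → 70

70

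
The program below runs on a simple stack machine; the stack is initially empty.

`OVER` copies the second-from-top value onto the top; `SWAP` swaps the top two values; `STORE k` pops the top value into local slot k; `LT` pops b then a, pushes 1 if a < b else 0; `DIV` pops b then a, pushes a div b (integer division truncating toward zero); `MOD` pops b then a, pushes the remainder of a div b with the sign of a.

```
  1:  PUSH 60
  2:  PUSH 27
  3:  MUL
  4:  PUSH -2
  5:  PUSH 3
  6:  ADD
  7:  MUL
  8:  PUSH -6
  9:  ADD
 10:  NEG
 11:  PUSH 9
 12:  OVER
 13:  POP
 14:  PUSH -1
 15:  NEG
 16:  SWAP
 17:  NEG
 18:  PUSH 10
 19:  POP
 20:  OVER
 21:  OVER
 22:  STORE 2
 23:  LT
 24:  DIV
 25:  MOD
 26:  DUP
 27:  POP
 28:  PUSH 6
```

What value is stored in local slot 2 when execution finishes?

PUSH 60 → [60]
PUSH 27 → [60, 27]
MUL     → [1620]
PUSH -2 → [1620, -2]
PUSH 3  → [1620, -2, 3]
ADD     → [1620, 1]
MUL     → [1620]
PUSH -6 → [1620, -6]
ADD     → [1614]
NEG     → [-1614]
PUSH 9  → [-1614, 9]
OVER    → [-1614, 9, -1614]
POP     → [-1614, 9]
PUSH -1 → [-1614, 9, -1]
NEG     → [-1614, 9, 1]
SWAP    → [-1614, 1, 9]
NEG     → [-1614, 1, -9]
PUSH 10 → [-1614, 1, -9, 10]
POP     → [-1614, 1, -9]
OVER    → [-1614, 1, -9, 1]
OVER    → [-1614, 1, -9, 1, -9]
STORE 2 → [-1614, 1, -9, 1]
LT      → [-1614, 1, 1]
DIV     → [-1614, 1]
MOD     → [0]
DUP     → [0, 0]
POP     → [0]
PUSH 6  → [0, 6]

-9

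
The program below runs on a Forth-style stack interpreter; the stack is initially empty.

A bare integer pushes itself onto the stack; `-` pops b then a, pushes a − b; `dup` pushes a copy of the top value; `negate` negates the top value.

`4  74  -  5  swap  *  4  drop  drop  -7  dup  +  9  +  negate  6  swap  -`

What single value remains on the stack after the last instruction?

1

4      : 4
74     : 4 74
-      : -70
5      : -70 5
swap   : 5 -70
*      : -350
4      : -350 4
drop   : -350
drop   : (empty)
-7     : -7
dup    : -7 -7
+      : -14
9      : -14 9
+      : -5
negate : 5
6      : 5 6
swap   : 6 5
-      : 1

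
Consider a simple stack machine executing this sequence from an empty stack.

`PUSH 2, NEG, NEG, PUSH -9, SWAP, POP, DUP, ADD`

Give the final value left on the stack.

PUSH 2  → 2
NEG     → -2
NEG     → 2
PUSH -9 → 2 -9
SWAP    → -9 2
POP     → -9
DUP     → -9 -9
ADD     → -18

-18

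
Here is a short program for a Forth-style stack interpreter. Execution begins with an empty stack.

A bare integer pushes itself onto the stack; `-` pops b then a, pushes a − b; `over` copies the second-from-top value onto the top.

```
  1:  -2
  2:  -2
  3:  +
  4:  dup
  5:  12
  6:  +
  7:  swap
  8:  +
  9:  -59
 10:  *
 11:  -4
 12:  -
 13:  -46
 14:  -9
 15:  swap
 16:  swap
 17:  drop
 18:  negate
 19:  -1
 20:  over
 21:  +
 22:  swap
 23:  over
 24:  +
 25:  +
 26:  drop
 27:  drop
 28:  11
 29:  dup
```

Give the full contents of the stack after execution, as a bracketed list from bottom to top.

-2     : [-2]
-2     : [-2, -2]
+      : [-4]
dup    : [-4, -4]
12     : [-4, -4, 12]
+      : [-4, 8]
swap   : [8, -4]
+      : [4]
-59    : [4, -59]
*      : [-236]
-4     : [-236, -4]
-      : [-232]
-46    : [-232, -46]
-9     : [-232, -46, -9]
swap   : [-232, -9, -46]
swap   : [-232, -46, -9]
drop   : [-232, -46]
negate : [-232, 46]
-1     : [-232, 46, -1]
over   : [-232, 46, -1, 46]
+      : [-232, 46, 45]
swap   : [-232, 45, 46]
over   : [-232, 45, 46, 45]
+      : [-232, 45, 91]
+      : [-232, 136]
drop   : [-232]
drop   : []
11     : [11]
dup    : [11, 11]

[11, 11]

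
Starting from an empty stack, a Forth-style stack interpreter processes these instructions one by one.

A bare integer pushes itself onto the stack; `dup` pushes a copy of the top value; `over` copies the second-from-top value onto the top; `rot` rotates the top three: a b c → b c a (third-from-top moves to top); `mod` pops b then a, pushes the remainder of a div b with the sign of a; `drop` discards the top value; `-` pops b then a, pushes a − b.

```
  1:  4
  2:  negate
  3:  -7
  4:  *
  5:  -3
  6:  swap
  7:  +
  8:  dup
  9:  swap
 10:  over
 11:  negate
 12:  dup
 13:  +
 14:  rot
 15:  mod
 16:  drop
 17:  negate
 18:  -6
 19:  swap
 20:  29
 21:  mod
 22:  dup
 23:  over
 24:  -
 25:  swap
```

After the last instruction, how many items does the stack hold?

3

4      → 4
negate → -4
-7     → -4 -7
*      → 28
-3     → 28 -3
swap   → -3 28
+      → 25
dup    → 25 25
swap   → 25 25
over   → 25 25 25
negate → 25 25 -25
dup    → 25 25 -25 -25
+      → 25 25 -50
rot    → 25 -50 25
mod    → 25 0
drop   → 25
negate → -25
-6     → -25 -6
swap   → -6 -25
29     → -6 -25 29
mod    → -6 -25
dup    → -6 -25 -25
over   → -6 -25 -25 -25
-      → -6 -25 0
swap   → -6 0 -25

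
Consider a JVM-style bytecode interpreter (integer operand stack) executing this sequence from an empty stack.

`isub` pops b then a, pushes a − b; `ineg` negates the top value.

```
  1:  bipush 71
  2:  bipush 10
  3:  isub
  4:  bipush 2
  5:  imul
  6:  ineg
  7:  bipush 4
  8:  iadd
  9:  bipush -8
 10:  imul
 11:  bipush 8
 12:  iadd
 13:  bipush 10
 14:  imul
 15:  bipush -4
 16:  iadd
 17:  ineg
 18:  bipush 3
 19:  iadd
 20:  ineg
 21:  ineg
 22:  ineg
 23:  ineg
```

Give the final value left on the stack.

-9513

bipush 71 : 71
bipush 10 : 71 10
isub      : 61
bipush 2  : 61 2
imul      : 122
ineg      : -122
bipush 4  : -122 4
iadd      : -118
bipush -8 : -118 -8
imul      : 944
bipush 8  : 944 8
iadd      : 952
bipush 10 : 952 10
imul      : 9520
bipush -4 : 9520 -4
iadd      : 9516
ineg      : -9516
bipush 3  : -9516 3
iadd      : -9513
ineg      : 9513
ineg      : -9513
ineg      : 9513
ineg      : -9513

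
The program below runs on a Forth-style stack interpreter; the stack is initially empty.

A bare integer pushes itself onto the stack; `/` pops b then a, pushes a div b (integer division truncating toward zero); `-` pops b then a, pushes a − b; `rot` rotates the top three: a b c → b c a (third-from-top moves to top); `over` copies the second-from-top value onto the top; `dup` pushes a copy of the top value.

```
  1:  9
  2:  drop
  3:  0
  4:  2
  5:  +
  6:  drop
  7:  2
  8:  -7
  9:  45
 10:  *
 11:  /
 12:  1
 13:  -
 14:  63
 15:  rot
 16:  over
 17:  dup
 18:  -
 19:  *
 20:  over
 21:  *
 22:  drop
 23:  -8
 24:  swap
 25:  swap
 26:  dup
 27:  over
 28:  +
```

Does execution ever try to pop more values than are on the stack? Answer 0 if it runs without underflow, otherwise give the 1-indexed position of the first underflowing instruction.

15

9     [9]
drop  []
0     [0]
2     [0, 2]
+     [2]
drop  []
2     [2]
-7    [2, -7]
45    [2, -7, 45]
*     [2, -315]
/     [0]
1     [0, 1]
-     [-1]
63    [-1, 63]
rot  — needs 3 operands, stack has 2 → underflow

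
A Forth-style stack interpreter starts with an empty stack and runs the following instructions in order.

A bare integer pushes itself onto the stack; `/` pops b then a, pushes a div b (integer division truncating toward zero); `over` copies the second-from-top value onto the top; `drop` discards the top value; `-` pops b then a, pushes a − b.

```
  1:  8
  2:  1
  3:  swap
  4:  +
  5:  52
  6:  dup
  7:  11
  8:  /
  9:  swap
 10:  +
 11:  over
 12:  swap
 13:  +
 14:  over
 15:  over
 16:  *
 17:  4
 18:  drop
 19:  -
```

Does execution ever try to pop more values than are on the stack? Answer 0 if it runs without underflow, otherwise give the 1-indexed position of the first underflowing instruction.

8     [8]
1     [8, 1]
swap  [1, 8]
+     [9]
52    [9, 52]
dup   [9, 52, 52]
11    [9, 52, 52, 11]
/     [9, 52, 4]
swap  [9, 4, 52]
+     [9, 56]
over  [9, 56, 9]
swap  [9, 9, 56]
+     [9, 65]
over  [9, 65, 9]
over  [9, 65, 9, 65]
*     [9, 65, 585]
4     [9, 65, 585, 4]
drop  [9, 65, 585]
-     [9, -520]

0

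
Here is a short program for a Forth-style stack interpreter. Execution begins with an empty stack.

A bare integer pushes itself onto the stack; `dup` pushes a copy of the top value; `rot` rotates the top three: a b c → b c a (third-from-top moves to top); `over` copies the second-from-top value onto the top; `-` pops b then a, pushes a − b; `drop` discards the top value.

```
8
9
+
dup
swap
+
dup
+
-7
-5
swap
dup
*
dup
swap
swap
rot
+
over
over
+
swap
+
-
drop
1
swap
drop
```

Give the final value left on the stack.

1

8     8
9     8 9
+     17
dup   17 17
swap  17 17
+     34
dup   34 34
+     68
-7    68 -7
-5    68 -7 -5
swap  68 -5 -7
dup   68 -5 -7 -7
*     68 -5 49
dup   68 -5 49 49
swap  68 -5 49 49
swap  68 -5 49 49
rot   68 49 49 -5
+     68 49 44
over  68 49 44 49
over  68 49 44 49 44
+     68 49 44 93
swap  68 49 93 44
+     68 49 137
-     68 -88
drop  68
1     68 1
swap  1 68
drop  1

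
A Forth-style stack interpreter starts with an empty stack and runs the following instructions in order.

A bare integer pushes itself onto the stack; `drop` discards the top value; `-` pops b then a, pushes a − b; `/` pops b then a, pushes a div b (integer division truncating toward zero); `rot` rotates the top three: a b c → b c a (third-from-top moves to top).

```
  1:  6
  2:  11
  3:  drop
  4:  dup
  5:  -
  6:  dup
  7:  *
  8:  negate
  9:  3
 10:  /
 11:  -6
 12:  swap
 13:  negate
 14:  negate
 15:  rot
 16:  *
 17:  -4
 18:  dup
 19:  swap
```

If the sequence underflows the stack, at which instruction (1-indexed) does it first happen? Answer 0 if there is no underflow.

15

6      : 6
11     : 6 11
drop   : 6
dup    : 6 6
-      : 0
dup    : 0 0
*      : 0
negate : 0
3      : 0 3
/      : 0
-6     : 0 -6
swap   : -6 0
negate : -6 0
negate : -6 0
rot  — needs 3 operands, stack has 2 → underflow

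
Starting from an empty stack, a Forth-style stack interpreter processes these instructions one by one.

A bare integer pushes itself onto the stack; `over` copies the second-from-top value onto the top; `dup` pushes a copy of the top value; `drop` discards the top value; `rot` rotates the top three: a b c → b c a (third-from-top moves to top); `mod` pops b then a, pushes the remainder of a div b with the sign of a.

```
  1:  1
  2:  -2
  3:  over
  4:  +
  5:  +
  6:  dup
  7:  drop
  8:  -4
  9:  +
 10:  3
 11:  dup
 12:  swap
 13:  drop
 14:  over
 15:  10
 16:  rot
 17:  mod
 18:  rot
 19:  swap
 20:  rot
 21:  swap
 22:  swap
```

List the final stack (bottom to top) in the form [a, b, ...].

1    → 1
-2   → 1 -2
over → 1 -2 1
+    → 1 -1
+    → 0
dup  → 0 0
drop → 0
-4   → 0 -4
+    → -4
3    → -4 3
dup  → -4 3 3
swap → -4 3 3
drop → -4 3
over → -4 3 -4
10   → -4 3 -4 10
rot  → -4 -4 10 3
mod  → -4 -4 1
rot  → -4 1 -4
swap → -4 -4 1
rot  → -4 1 -4
swap → -4 -4 1
swap → -4 1 -4

[-4, 1, -4]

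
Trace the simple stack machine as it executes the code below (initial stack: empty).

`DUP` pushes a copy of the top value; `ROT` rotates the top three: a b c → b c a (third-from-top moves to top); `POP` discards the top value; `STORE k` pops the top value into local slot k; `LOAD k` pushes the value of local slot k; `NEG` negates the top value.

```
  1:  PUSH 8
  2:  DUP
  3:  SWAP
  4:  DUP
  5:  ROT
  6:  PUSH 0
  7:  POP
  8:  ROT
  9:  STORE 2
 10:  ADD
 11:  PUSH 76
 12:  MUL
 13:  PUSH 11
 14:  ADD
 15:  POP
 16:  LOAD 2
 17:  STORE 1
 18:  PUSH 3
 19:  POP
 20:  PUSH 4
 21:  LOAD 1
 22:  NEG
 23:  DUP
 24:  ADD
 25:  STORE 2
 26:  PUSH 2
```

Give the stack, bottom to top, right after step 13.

[1216, 11]

PUSH 8  : 8
DUP     : 8 8
SWAP    : 8 8
DUP     : 8 8 8
ROT     : 8 8 8
PUSH 0  : 8 8 8 0
POP     : 8 8 8
ROT     : 8 8 8
STORE 2 : 8 8
ADD     : 16
PUSH 76 : 16 76
MUL     : 1216
PUSH 11 : 1216 11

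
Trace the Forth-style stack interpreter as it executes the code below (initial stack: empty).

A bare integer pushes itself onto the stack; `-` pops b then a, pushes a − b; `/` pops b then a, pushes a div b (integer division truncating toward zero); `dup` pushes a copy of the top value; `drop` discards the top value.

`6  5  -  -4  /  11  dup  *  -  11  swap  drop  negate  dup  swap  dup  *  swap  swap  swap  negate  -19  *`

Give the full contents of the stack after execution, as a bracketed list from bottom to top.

[121, -209]

6      : 6
5      : 6 5
-      : 1
-4     : 1 -4
/      : 0
11     : 0 11
dup    : 0 11 11
*      : 0 121
-      : -121
11     : -121 11
swap   : 11 -121
drop   : 11
negate : -11
dup    : -11 -11
swap   : -11 -11
dup    : -11 -11 -11
*      : -11 121
swap   : 121 -11
swap   : -11 121
swap   : 121 -11
negate : 121 11
-19    : 121 11 -19
*      : 121 -209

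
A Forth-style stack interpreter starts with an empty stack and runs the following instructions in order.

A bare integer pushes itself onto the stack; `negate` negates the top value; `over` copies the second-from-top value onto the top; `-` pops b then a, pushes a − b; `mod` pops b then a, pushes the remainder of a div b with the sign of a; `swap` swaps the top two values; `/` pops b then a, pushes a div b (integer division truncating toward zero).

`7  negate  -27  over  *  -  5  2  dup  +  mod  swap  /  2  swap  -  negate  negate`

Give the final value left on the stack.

2

7      : 7
negate : -7
-27    : -7 -27
over   : -7 -27 -7
*      : -7 189
-      : -196
5      : -196 5
2      : -196 5 2
dup    : -196 5 2 2
+      : -196 5 4
mod    : -196 1
swap   : 1 -196
/      : 0
2      : 0 2
swap   : 2 0
-      : 2
negate : -2
negate : 2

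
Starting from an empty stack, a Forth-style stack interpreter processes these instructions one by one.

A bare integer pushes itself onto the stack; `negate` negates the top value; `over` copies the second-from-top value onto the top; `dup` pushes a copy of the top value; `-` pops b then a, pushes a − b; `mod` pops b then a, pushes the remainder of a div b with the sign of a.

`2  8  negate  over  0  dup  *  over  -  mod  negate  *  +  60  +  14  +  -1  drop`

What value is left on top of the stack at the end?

76

2       2
8       2 8
negate  2 -8
over    2 -8 2
0       2 -8 2 0
dup     2 -8 2 0 0
*       2 -8 2 0
over    2 -8 2 0 2
-       2 -8 2 -2
mod     2 -8 0
negate  2 -8 0
*       2 0
+       2
60      2 60
+       62
14      62 14
+       76
-1      76 -1
drop    76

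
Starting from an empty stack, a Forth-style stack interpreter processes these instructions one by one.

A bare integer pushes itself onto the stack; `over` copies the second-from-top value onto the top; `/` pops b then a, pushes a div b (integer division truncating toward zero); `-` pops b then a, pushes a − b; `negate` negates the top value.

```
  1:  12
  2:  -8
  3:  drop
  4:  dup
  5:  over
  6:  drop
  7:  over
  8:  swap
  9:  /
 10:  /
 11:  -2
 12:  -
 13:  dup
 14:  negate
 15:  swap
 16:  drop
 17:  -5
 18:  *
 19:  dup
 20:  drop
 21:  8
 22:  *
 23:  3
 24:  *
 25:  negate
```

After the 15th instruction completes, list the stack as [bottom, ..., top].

[-14, 14]

12     → 12
-8     → 12 -8
drop   → 12
dup    → 12 12
over   → 12 12 12
drop   → 12 12
over   → 12 12 12
swap   → 12 12 12
/      → 12 1
/      → 12
-2     → 12 -2
-      → 14
dup    → 14 14
negate → 14 -14
swap   → -14 14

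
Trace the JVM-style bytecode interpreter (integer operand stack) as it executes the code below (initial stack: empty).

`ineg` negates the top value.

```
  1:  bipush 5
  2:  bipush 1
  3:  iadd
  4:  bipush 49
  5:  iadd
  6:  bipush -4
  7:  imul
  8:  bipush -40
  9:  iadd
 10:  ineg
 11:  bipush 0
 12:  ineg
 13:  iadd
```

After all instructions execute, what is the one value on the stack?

bipush 5    5
bipush 1    5 1
iadd        6
bipush 49   6 49
iadd        55
bipush -4   55 -4
imul        -220
bipush -40  -220 -40
iadd        -260
ineg        260
bipush 0    260 0
ineg        260 0
iadd        260

260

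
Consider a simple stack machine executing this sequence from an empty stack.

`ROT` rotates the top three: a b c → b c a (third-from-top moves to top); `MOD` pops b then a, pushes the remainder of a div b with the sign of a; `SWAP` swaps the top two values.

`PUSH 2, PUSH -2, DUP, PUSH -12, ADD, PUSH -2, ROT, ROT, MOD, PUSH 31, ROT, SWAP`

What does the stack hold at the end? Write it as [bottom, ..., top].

[2, -2, -2, 31]

PUSH 2    [2]
PUSH -2   [2, -2]
DUP       [2, -2, -2]
PUSH -12  [2, -2, -2, -12]
ADD       [2, -2, -14]
PUSH -2   [2, -2, -14, -2]
ROT       [2, -14, -2, -2]
ROT       [2, -2, -2, -14]
MOD       [2, -2, -2]
PUSH 31   [2, -2, -2, 31]
ROT       [2, -2, 31, -2]
SWAP      [2, -2, -2, 31]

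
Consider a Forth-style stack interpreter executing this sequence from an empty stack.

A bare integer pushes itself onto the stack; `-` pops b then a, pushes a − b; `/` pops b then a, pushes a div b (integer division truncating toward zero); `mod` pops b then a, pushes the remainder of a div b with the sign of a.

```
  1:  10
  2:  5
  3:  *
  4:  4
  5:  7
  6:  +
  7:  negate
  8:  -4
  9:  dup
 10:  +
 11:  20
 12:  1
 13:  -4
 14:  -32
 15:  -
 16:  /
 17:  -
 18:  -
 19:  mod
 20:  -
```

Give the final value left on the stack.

10     : 10
5      : 10 5
*      : 50
4      : 50 4
7      : 50 4 7
+      : 50 11
negate : 50 -11
-4     : 50 -11 -4
dup    : 50 -11 -4 -4
+      : 50 -11 -8
20     : 50 -11 -8 20
1      : 50 -11 -8 20 1
-4     : 50 -11 -8 20 1 -4
-32    : 50 -11 -8 20 1 -4 -32
-      : 50 -11 -8 20 1 28
/      : 50 -11 -8 20 0
-      : 50 -11 -8 20
-      : 50 -11 -28
mod    : 50 -11
-      : 61

61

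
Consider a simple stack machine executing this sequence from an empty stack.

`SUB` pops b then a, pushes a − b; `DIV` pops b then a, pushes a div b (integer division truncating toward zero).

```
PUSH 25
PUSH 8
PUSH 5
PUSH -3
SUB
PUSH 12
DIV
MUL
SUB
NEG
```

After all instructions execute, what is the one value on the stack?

PUSH 25 -> [25]
PUSH 8  -> [25, 8]
PUSH 5  -> [25, 8, 5]
PUSH -3 -> [25, 8, 5, -3]
SUB     -> [25, 8, 8]
PUSH 12 -> [25, 8, 8, 12]
DIV     -> [25, 8, 0]
MUL     -> [25, 0]
SUB     -> [25]
NEG     -> [-25]

-25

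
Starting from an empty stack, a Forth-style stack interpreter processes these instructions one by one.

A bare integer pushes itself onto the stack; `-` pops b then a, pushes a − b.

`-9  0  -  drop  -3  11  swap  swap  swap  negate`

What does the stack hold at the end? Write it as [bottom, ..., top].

[11, 3]

-9      [-9]
0       [-9, 0]
-       [-9]
drop    []
-3      [-3]
11      [-3, 11]
swap    [11, -3]
swap    [-3, 11]
swap    [11, -3]
negate  [11, 3]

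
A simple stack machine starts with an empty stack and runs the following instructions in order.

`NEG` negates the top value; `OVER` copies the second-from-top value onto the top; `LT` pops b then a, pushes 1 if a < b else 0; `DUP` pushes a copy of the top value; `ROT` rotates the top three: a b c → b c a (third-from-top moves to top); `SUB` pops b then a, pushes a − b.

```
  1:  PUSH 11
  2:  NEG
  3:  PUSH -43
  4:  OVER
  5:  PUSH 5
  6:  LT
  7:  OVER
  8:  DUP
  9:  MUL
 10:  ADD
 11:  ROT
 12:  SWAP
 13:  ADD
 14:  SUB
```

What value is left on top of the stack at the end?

PUSH 11   [11]
NEG       [-11]
PUSH -43  [-11, -43]
OVER      [-11, -43, -11]
PUSH 5    [-11, -43, -11, 5]
LT        [-11, -43, 1]
OVER      [-11, -43, 1, -43]
DUP       [-11, -43, 1, -43, -43]
MUL       [-11, -43, 1, 1849]
ADD       [-11, -43, 1850]
ROT       [-43, 1850, -11]
SWAP      [-43, -11, 1850]
ADD       [-43, 1839]
SUB       [-1882]

-1882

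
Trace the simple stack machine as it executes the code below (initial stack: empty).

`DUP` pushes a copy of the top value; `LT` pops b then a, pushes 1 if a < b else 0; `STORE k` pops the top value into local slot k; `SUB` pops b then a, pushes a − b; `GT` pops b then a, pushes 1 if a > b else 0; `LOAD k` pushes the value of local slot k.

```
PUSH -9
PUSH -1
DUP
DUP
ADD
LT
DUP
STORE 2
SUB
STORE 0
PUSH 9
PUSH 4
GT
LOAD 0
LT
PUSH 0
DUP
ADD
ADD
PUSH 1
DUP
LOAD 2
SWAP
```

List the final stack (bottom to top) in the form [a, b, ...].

[0, 1, 0, 1]

PUSH -9  [-9]
PUSH -1  [-9, -1]
DUP      [-9, -1, -1]
DUP      [-9, -1, -1, -1]
ADD      [-9, -1, -2]
LT       [-9, 0]
DUP      [-9, 0, 0]
STORE 2  [-9, 0]
SUB      [-9]
STORE 0  []
PUSH 9   [9]
PUSH 4   [9, 4]
GT       [1]
LOAD 0   [1, -9]
LT       [0]
PUSH 0   [0, 0]
DUP      [0, 0, 0]
ADD      [0, 0]
ADD      [0]
PUSH 1   [0, 1]
DUP      [0, 1, 1]
LOAD 2   [0, 1, 1, 0]
SWAP     [0, 1, 0, 1]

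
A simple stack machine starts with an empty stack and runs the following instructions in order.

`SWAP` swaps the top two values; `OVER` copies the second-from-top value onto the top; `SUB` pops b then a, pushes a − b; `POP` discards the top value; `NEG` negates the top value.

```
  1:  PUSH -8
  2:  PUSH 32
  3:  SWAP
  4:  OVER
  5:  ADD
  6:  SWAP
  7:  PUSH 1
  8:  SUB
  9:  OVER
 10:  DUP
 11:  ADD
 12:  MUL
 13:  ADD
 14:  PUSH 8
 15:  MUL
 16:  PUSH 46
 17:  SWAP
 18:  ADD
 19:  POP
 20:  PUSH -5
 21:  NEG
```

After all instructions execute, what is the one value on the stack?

PUSH -8  [-8]
PUSH 32  [-8, 32]
SWAP     [32, -8]
OVER     [32, -8, 32]
ADD      [32, 24]
SWAP     [24, 32]
PUSH 1   [24, 32, 1]
SUB      [24, 31]
OVER     [24, 31, 24]
DUP      [24, 31, 24, 24]
ADD      [24, 31, 48]
MUL      [24, 1488]
ADD      [1512]
PUSH 8   [1512, 8]
MUL      [12096]
PUSH 46  [12096, 46]
SWAP     [46, 12096]
ADD      [12142]
POP      []
PUSH -5  [-5]
NEG      [5]

5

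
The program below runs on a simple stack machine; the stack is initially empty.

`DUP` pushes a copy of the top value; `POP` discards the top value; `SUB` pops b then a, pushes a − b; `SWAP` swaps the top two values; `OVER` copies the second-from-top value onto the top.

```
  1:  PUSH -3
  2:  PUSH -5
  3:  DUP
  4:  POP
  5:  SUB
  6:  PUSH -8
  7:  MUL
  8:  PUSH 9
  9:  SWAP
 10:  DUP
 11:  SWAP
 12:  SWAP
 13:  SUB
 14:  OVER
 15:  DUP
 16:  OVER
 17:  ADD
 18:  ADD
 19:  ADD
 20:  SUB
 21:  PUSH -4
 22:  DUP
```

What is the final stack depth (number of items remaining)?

PUSH -3 : [-3]
PUSH -5 : [-3, -5]
DUP     : [-3, -5, -5]
POP     : [-3, -5]
SUB     : [2]
PUSH -8 : [2, -8]
MUL     : [-16]
PUSH 9  : [-16, 9]
SWAP    : [9, -16]
DUP     : [9, -16, -16]
SWAP    : [9, -16, -16]
SWAP    : [9, -16, -16]
SUB     : [9, 0]
OVER    : [9, 0, 9]
DUP     : [9, 0, 9, 9]
OVER    : [9, 0, 9, 9, 9]
ADD     : [9, 0, 9, 18]
ADD     : [9, 0, 27]
ADD     : [9, 27]
SUB     : [-18]
PUSH -4 : [-18, -4]
DUP     : [-18, -4, -4]

3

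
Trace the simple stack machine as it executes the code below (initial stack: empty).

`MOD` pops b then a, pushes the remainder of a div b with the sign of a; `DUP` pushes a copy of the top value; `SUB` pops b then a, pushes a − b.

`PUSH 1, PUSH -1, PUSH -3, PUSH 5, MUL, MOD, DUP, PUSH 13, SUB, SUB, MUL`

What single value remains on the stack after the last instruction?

PUSH 1   1
PUSH -1  1 -1
PUSH -3  1 -1 -3
PUSH 5   1 -1 -3 5
MUL      1 -1 -15
MOD      1 -1
DUP      1 -1 -1
PUSH 13  1 -1 -1 13
SUB      1 -1 -14
SUB      1 13
MUL      13

13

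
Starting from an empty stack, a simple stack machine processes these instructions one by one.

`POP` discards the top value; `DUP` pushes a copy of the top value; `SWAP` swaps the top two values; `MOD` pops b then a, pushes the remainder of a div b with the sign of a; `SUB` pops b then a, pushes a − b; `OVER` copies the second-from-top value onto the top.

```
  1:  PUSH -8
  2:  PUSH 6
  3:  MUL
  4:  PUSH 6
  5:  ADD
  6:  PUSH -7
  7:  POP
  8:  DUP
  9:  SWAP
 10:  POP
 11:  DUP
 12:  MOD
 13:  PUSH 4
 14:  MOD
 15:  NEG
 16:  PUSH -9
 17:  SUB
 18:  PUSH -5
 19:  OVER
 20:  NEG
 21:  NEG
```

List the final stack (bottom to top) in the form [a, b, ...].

[9, -5, 9]

PUSH -8 : -8
PUSH 6  : -8 6
MUL     : -48
PUSH 6  : -48 6
ADD     : -42
PUSH -7 : -42 -7
POP     : -42
DUP     : -42 -42
SWAP    : -42 -42
POP     : -42
DUP     : -42 -42
MOD     : 0
PUSH 4  : 0 4
MOD     : 0
NEG     : 0
PUSH -9 : 0 -9
SUB     : 9
PUSH -5 : 9 -5
OVER    : 9 -5 9
NEG     : 9 -5 -9
NEG     : 9 -5 9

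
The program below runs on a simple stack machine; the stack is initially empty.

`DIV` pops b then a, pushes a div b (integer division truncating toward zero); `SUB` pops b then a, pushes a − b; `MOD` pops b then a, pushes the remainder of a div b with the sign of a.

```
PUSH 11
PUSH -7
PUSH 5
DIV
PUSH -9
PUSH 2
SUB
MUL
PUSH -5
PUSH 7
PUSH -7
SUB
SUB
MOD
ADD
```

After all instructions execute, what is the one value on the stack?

22

PUSH 11 : [11]
PUSH -7 : [11, -7]
PUSH 5  : [11, -7, 5]
DIV     : [11, -1]
PUSH -9 : [11, -1, -9]
PUSH 2  : [11, -1, -9, 2]
SUB     : [11, -1, -11]
MUL     : [11, 11]
PUSH -5 : [11, 11, -5]
PUSH 7  : [11, 11, -5, 7]
PUSH -7 : [11, 11, -5, 7, -7]
SUB     : [11, 11, -5, 14]
SUB     : [11, 11, -19]
MOD     : [11, 11]
ADD     : [22]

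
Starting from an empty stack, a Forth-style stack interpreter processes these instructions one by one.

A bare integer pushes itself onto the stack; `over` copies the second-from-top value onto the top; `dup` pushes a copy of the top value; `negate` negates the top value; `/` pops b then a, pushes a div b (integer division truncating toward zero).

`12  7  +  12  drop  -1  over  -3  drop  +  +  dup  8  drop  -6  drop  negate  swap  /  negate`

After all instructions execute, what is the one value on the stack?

12     -> 12
7      -> 12 7
+      -> 19
12     -> 19 12
drop   -> 19
-1     -> 19 -1
over   -> 19 -1 19
-3     -> 19 -1 19 -3
drop   -> 19 -1 19
+      -> 19 18
+      -> 37
dup    -> 37 37
8      -> 37 37 8
drop   -> 37 37
-6     -> 37 37 -6
drop   -> 37 37
negate -> 37 -37
swap   -> -37 37
/      -> -1
negate -> 1

1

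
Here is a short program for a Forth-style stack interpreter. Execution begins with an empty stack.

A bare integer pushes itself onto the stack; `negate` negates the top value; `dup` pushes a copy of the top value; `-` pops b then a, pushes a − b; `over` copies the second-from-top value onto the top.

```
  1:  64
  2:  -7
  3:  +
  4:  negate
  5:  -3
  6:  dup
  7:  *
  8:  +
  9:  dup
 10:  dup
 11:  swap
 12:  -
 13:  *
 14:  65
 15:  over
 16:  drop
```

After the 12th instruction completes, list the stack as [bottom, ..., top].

64      [64]
-7      [64, -7]
+       [57]
negate  [-57]
-3      [-57, -3]
dup     [-57, -3, -3]
*       [-57, 9]
+       [-48]
dup     [-48, -48]
dup     [-48, -48, -48]
swap    [-48, -48, -48]
-       [-48, 0]

[-48, 0]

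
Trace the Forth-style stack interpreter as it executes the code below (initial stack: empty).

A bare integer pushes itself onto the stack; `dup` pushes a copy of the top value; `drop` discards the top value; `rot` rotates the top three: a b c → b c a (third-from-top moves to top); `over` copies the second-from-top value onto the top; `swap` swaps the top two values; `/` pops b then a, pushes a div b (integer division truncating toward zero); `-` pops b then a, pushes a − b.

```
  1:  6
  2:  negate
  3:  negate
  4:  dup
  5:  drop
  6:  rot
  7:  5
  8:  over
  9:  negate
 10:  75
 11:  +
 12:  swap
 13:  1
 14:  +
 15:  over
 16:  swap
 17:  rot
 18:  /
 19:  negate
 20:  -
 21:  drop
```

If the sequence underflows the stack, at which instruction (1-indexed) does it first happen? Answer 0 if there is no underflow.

6       6
negate  -6
negate  6
dup     6 6
drop    6
rot  — needs 3 operands, stack has 1 → underflow

6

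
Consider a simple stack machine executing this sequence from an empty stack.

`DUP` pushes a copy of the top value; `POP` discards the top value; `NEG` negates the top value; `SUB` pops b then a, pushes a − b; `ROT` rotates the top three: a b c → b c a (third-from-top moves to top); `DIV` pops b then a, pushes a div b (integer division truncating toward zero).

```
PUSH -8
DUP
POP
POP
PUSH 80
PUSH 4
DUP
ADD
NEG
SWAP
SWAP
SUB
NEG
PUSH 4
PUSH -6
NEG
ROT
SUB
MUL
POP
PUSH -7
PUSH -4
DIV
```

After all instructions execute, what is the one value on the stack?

1

PUSH -8 : [-8]
DUP     : [-8, -8]
POP     : [-8]
POP     : []
PUSH 80 : [80]
PUSH 4  : [80, 4]
DUP     : [80, 4, 4]
ADD     : [80, 8]
NEG     : [80, -8]
SWAP    : [-8, 80]
SWAP    : [80, -8]
SUB     : [88]
NEG     : [-88]
PUSH 4  : [-88, 4]
PUSH -6 : [-88, 4, -6]
NEG     : [-88, 4, 6]
ROT     : [4, 6, -88]
SUB     : [4, 94]
MUL     : [376]
POP     : []
PUSH -7 : [-7]
PUSH -4 : [-7, -4]
DIV     : [1]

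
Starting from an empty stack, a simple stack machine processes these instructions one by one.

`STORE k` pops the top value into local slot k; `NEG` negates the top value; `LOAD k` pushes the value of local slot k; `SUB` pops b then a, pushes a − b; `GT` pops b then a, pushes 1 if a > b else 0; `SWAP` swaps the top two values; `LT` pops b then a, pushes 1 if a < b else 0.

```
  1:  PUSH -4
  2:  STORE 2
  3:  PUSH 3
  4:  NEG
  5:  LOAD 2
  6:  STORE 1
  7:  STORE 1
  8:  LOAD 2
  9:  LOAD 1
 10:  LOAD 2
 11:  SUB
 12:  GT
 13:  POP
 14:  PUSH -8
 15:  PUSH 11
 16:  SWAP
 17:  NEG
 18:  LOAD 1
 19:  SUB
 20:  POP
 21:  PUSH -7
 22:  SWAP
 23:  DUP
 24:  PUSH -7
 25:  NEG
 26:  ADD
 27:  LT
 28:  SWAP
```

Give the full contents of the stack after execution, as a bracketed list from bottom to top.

PUSH -4 : -4
STORE 2 : (empty)
PUSH 3  : 3
NEG     : -3
LOAD 2  : -3 -4
STORE 1 : -3
STORE 1 : (empty)
LOAD 2  : -4
LOAD 1  : -4 -3
LOAD 2  : -4 -3 -4
SUB     : -4 1
GT      : 0
POP     : (empty)
PUSH -8 : -8
PUSH 11 : -8 11
SWAP    : 11 -8
NEG     : 11 8
LOAD 1  : 11 8 -3
SUB     : 11 11
POP     : 11
PUSH -7 : 11 -7
SWAP    : -7 11
DUP     : -7 11 11
PUSH -7 : -7 11 11 -7
NEG     : -7 11 11 7
ADD     : -7 11 18
LT      : -7 1
SWAP    : 1 -7

[1, -7]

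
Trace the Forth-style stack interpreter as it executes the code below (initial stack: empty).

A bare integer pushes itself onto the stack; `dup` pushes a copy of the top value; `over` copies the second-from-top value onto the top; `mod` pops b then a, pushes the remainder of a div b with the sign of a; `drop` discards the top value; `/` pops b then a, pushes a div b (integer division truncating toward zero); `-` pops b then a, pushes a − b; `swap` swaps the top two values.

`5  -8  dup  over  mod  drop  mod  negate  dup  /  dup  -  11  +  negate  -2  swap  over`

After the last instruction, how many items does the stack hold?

3

5      : 5
-8     : 5 -8
dup    : 5 -8 -8
over   : 5 -8 -8 -8
mod    : 5 -8 0
drop   : 5 -8
mod    : 5
negate : -5
dup    : -5 -5
/      : 1
dup    : 1 1
-      : 0
11     : 0 11
+      : 11
negate : -11
-2     : -11 -2
swap   : -2 -11
over   : -2 -11 -2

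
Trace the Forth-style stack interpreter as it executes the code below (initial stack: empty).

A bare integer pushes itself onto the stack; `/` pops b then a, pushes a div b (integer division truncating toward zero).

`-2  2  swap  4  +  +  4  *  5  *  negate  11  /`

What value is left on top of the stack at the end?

-2     → [-2]
2      → [-2, 2]
swap   → [2, -2]
4      → [2, -2, 4]
+      → [2, 2]
+      → [4]
4      → [4, 4]
*      → [16]
5      → [16, 5]
*      → [80]
negate → [-80]
11     → [-80, 11]
/      → [-7]

-7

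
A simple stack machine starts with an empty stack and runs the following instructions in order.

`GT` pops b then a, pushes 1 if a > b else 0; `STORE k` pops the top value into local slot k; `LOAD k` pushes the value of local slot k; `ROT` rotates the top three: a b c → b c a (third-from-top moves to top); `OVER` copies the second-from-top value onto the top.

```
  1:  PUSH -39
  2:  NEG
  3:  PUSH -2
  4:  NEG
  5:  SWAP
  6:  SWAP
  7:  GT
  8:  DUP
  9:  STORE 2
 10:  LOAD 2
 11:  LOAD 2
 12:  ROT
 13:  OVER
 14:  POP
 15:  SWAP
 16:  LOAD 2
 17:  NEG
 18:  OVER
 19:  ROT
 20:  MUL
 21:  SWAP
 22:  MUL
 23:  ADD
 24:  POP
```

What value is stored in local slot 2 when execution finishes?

PUSH -39 -> [-39]
NEG      -> [39]
PUSH -2  -> [39, -2]
NEG      -> [39, 2]
SWAP     -> [2, 39]
SWAP     -> [39, 2]
GT       -> [1]
DUP      -> [1, 1]
STORE 2  -> [1]
LOAD 2   -> [1, 1]
LOAD 2   -> [1, 1, 1]
ROT      -> [1, 1, 1]
OVER     -> [1, 1, 1, 1]
POP      -> [1, 1, 1]
SWAP     -> [1, 1, 1]
LOAD 2   -> [1, 1, 1, 1]
NEG      -> [1, 1, 1, -1]
OVER     -> [1, 1, 1, -1, 1]
ROT      -> [1, 1, -1, 1, 1]
MUL      -> [1, 1, -1, 1]
SWAP     -> [1, 1, 1, -1]
MUL      -> [1, 1, -1]
ADD      -> [1, 0]
POP      -> [1]

1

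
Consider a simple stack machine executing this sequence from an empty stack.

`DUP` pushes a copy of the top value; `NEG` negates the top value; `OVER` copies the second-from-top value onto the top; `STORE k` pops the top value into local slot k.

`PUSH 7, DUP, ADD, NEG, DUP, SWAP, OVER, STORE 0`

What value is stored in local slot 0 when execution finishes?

-14

PUSH 7  : [7]
DUP     : [7, 7]
ADD     : [14]
NEG     : [-14]
DUP     : [-14, -14]
SWAP    : [-14, -14]
OVER    : [-14, -14, -14]
STORE 0 : [-14, -14]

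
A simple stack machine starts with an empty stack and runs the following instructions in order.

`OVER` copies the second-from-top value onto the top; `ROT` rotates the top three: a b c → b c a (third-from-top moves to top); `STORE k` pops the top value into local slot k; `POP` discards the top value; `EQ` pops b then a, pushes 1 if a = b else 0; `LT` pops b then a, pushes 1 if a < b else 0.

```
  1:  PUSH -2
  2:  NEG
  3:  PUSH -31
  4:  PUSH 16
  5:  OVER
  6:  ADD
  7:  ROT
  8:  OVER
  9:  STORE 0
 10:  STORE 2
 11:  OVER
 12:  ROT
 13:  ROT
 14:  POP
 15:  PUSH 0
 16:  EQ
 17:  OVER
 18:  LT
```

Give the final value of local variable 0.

-15

PUSH -2  → -2
NEG      → 2
PUSH -31 → 2 -31
PUSH 16  → 2 -31 16
OVER     → 2 -31 16 -31
ADD      → 2 -31 -15
ROT      → -31 -15 2
OVER     → -31 -15 2 -15
STORE 0  → -31 -15 2
STORE 2  → -31 -15
OVER     → -31 -15 -31
ROT      → -15 -31 -31
ROT      → -31 -31 -15
POP      → -31 -31
PUSH 0   → -31 -31 0
EQ       → -31 0
OVER     → -31 0 -31
LT       → -31 0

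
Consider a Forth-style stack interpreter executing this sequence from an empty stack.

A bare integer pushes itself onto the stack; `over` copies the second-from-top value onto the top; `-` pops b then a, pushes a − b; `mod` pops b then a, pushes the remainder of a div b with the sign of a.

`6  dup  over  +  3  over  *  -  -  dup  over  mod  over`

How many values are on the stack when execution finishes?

3

6    : [6]
dup  : [6, 6]
over : [6, 6, 6]
+    : [6, 12]
3    : [6, 12, 3]
over : [6, 12, 3, 12]
*    : [6, 12, 36]
-    : [6, -24]
-    : [30]
dup  : [30, 30]
over : [30, 30, 30]
mod  : [30, 0]
over : [30, 0, 30]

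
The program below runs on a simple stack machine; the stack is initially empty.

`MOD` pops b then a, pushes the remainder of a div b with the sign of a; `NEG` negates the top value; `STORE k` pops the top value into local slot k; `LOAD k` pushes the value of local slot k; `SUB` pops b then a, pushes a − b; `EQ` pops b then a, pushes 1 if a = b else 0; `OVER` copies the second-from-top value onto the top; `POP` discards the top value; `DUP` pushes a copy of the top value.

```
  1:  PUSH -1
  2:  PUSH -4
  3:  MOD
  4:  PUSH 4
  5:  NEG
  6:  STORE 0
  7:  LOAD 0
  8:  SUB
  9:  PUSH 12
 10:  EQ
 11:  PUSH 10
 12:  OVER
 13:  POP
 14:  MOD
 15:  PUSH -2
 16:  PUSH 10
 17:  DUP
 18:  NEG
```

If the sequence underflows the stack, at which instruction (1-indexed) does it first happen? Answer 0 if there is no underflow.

PUSH -1 → [-1]
PUSH -4 → [-1, -4]
MOD     → [-1]
PUSH 4  → [-1, 4]
NEG     → [-1, -4]
STORE 0 → [-1]
LOAD 0  → [-1, -4]
SUB     → [3]
PUSH 12 → [3, 12]
EQ      → [0]
PUSH 10 → [0, 10]
OVER    → [0, 10, 0]
POP     → [0, 10]
MOD     → [0]
PUSH -2 → [0, -2]
PUSH 10 → [0, -2, 10]
DUP     → [0, -2, 10, 10]
NEG     → [0, -2, 10, -10]

0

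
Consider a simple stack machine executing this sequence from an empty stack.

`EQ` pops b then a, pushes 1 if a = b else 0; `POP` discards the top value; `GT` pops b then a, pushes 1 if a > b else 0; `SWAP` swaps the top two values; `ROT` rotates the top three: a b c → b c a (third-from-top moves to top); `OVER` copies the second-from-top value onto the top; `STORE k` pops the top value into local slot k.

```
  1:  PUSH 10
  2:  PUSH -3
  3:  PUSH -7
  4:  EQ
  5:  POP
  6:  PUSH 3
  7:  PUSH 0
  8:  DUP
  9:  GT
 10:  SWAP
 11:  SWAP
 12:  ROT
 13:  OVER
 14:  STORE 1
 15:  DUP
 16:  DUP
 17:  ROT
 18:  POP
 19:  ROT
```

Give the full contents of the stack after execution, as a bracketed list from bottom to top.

PUSH 10  [10]
PUSH -3  [10, -3]
PUSH -7  [10, -3, -7]
EQ       [10, 0]
POP      [10]
PUSH 3   [10, 3]
PUSH 0   [10, 3, 0]
DUP      [10, 3, 0, 0]
GT       [10, 3, 0]
SWAP     [10, 0, 3]
SWAP     [10, 3, 0]
ROT      [3, 0, 10]
OVER     [3, 0, 10, 0]
STORE 1  [3, 0, 10]
DUP      [3, 0, 10, 10]
DUP      [3, 0, 10, 10, 10]
ROT      [3, 0, 10, 10, 10]
POP      [3, 0, 10, 10]
ROT      [3, 10, 10, 0]

[3, 10, 10, 0]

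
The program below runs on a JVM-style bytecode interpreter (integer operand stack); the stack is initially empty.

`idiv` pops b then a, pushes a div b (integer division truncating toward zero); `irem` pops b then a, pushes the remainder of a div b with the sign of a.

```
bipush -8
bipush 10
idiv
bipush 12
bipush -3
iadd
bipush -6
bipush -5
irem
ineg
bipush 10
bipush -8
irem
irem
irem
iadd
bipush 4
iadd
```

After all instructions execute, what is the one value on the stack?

4

bipush -8  -8
bipush 10  -8 10
idiv       0
bipush 12  0 12
bipush -3  0 12 -3
iadd       0 9
bipush -6  0 9 -6
bipush -5  0 9 -6 -5
irem       0 9 -1
ineg       0 9 1
bipush 10  0 9 1 10
bipush -8  0 9 1 10 -8
irem       0 9 1 2
irem       0 9 1
irem       0 0
iadd       0
bipush 4   0 4
iadd       4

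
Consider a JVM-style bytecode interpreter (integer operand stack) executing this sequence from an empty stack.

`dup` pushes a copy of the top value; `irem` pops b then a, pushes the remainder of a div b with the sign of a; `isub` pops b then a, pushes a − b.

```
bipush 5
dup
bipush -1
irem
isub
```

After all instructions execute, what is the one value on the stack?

5

bipush 5  : 5
dup       : 5 5
bipush -1 : 5 5 -1
irem      : 5 0
isub      : 5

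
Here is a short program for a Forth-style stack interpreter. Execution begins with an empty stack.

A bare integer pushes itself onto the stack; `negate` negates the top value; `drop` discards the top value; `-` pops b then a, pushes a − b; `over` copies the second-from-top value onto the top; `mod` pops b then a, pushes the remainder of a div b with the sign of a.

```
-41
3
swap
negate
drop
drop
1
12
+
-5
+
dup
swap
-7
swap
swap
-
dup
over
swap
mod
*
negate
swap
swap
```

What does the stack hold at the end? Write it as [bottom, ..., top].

[8, 0]

-41     -41
3       -41 3
swap    3 -41
negate  3 41
drop    3
drop    (empty)
1       1
12      1 12
+       13
-5      13 -5
+       8
dup     8 8
swap    8 8
-7      8 8 -7
swap    8 -7 8
swap    8 8 -7
-       8 15
dup     8 15 15
over    8 15 15 15
swap    8 15 15 15
mod     8 15 0
*       8 0
negate  8 0
swap    0 8
swap    8 0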